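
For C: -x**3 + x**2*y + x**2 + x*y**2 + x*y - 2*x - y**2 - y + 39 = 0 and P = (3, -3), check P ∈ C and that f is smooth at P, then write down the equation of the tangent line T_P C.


Tangent line at P: -35*x - y + 102 = 0.

Step 1: f(3, -3) = 0, so P lies on C.
Step 2: partial derivatives
  f_x(x, y) = -3*x**2 + 2*x*y + 2*x + y**2 + y - 2, f_y(x, y) = x**2 + 2*x*y + x - 2*y - 1.
  f_x(P) = -35, f_y(P) = -1 (gradient nonzero, so P is smooth).
Step 3: tangent line at P: -35·(x − 3) + -1·(y − -3) = 0.
Expanding: -35*x - y + 102 = 0.


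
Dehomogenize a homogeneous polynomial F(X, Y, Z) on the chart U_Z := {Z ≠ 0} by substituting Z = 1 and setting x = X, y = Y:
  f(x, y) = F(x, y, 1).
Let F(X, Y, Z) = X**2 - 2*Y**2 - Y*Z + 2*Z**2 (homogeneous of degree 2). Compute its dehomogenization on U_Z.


f(x, y) = x**2 - 2*y**2 - y + 2

On U_Z we set Z = 1. Each monomial c·X^i·Y^j·Z^k in F becomes c·x^i·y^j·1^k = c·x^i·y^j.
Substituting Z = 1: F(X, Y, 1) = x**2 - 2*y**2 - y + 2.
Note: deg(f) ≤ deg(F) = 2; strict inequality happens when F is divisible by Z (lost terms).


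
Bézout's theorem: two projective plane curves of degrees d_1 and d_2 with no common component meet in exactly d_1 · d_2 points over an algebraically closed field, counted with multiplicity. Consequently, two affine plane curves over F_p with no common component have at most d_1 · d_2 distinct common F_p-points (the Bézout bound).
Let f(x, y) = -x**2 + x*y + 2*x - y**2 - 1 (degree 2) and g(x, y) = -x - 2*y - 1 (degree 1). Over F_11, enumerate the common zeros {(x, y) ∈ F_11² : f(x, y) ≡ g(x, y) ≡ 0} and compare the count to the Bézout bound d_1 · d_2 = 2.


Common zeros: ∅; count = 0; Bézout bound = 2.

deg(f) = 2, deg(g) = 1, so Bézout bound = 2.
Scan x ∈ F_11. For each x, list the y ∈ F_11 with f(x, y) ≡ 0 and those with g(x, y) ≡ 0 (mod 11); the common zeros in that column are the intersection.
  x = 0: f ≡ 0 at y ∈ ∅; g ≡ 0 at y ∈ {5}; common: ∅.
  x = 1: f ≡ 0 at y ∈ {0, 1}; g ≡ 0 at y ∈ {10}; common: ∅.
  x = 2: f ≡ 0 at y ∈ {1}; g ≡ 0 at y ∈ {4}; common: ∅.
  x = 3: f ≡ 0 at y ∈ {6, 8}; g ≡ 0 at y ∈ {9}; common: ∅.
  x = 4: f ≡ 0 at y ∈ ∅; g ≡ 0 at y ∈ {3}; common: ∅.
  x = 5: f ≡ 0 at y ∈ {6, 10}; g ≡ 0 at y ∈ {8}; common: ∅.
  x = 6: f ≡ 0 at y ∈ ∅; g ≡ 0 at y ∈ {2}; common: ∅.
  x = 7: f ≡ 0 at y ∈ {8, 10}; g ≡ 0 at y ∈ {7}; common: ∅.
  x = 8: f ≡ 0 at y ∈ {4}; g ≡ 0 at y ∈ {1}; common: ∅.
  x = 9: f ≡ 0 at y ∈ {4, 5}; g ≡ 0 at y ∈ {6}; common: ∅.
  x = 10: f ≡ 0 at y ∈ ∅; g ≡ 0 at y ∈ {0}; common: ∅.
Collecting: common zeros = ∅, so the count is 0.
Comparison with the Bézout bound: 0 ≤ 2 = deg(f)·deg(g), as expected for curves with no common component (the affine F_11-count falls short of the bound because intersections may lie at infinity, over extension fields, or carry multiplicity).


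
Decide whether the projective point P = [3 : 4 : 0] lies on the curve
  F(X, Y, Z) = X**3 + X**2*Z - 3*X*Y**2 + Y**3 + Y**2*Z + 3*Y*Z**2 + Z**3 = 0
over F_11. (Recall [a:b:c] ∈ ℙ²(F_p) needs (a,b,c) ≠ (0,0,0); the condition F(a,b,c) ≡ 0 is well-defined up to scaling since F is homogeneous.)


F(3,4,0) ≡ 2 (mod 11); P is NOT on the curve.

Evaluate F(3, 4, 0) term-by-term (mod 11).
  X**3 ↦ 1·27·1·1 = 27
  X**2*Z ↦ 1·9·1·0 = 0
  -3*X*Y**2 ↦ -3·3·16·1 = -144
  Y**3 ↦ 1·1·64·1 = 64
  Y**2*Z ↦ 1·1·16·0 = 0
  3*Y*Z**2 ↦ 3·1·4·0 = 0
  Z**3 ↦ 1·1·1·0 = 0
Sum: F(3, 4, 0) = (27) + (0) + (-144) + (64) + (0) + (0) + (0) = -53.
Reducing mod 11: -53 ≡ 2 (mod 11).
Since F(a, b, c) ≡ 2 ≠ 0 (mod 11), P does NOT lie on the curve.


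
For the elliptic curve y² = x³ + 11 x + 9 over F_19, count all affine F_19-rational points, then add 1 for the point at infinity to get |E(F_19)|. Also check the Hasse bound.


Affine points = {(0, 3), (0, 16), (2, 1), (2, 18), (6, 5), (6, 14), (7, 7), (7, 12), (8, 1), (8, 18), (9, 1), (9, 18), (10, 6), (10, 13), (11, 6), (11, 13), (12, 8), (12, 11), (14, 0), (16, 5), (16, 14), (17, 6), (17, 13), (18, 4), (18, 15)}; affine count = 25; |E(F_19)| = 26.

Discriminant check: Δ ∝ 4a³ + 27b² = 4·11³ + 27·9² = 4·1331 + 27·81 ≡ 6 (mod 19). Nonzero ⇒ E is nonsingular.
For each x ∈ F_19, compute rhs = x³ + 11·x + 9 mod 19, then count y ∈ F_19 with y² ≡ rhs.
  x = 0: rhs = 9, matching y values: 3, 16 (2 points).
  x = 1: rhs = 2, matching y values: none (0 points).
  x = 2: rhs = 1, matching y values: 1, 18 (2 points).
  x = 3: rhs = 12, matching y values: none (0 points).
  x = 4: rhs = 3, matching y values: none (0 points).
  x = 5: rhs = 18, matching y values: none (0 points).
  x = 6: rhs = 6, matching y values: 5, 14 (2 points).
  x = 7: rhs = 11, matching y values: 7, 12 (2 points).
  x = 8: rhs = 1, matching y values: 1, 18 (2 points).
  x = 9: rhs = 1, matching y values: 1, 18 (2 points).
  x = 10: rhs = 17, matching y values: 6, 13 (2 points).
  x = 11: rhs = 17, matching y values: 6, 13 (2 points).
  x = 12: rhs = 7, matching y values: 8, 11 (2 points).
  x = 13: rhs = 12, matching y values: none (0 points).
  x = 14: rhs = 0, matching y values: 0 (1 points).
  x = 15: rhs = 15, matching y values: none (0 points).
  x = 16: rhs = 6, matching y values: 5, 14 (2 points).
  x = 17: rhs = 17, matching y values: 6, 13 (2 points).
  x = 18: rhs = 16, matching y values: 4, 15 (2 points).
Total affine count: 25.
Full point count |E(F_19)| = 25 + 1 = 26.
Hasse bound: |26 − (19+1)| = |6| = 6 ≤ 2√19 ≈ 8.7178 ✓.


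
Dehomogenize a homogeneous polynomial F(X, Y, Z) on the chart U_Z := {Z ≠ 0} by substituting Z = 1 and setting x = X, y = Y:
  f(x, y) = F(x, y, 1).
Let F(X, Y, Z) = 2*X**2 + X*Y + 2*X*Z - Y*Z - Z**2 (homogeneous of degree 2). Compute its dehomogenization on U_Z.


f(x, y) = 2*x**2 + x*y + 2*x - y - 1

On U_Z we set Z = 1. Each monomial c·X^i·Y^j·Z^k in F becomes c·x^i·y^j·1^k = c·x^i·y^j.
Substituting Z = 1: F(X, Y, 1) = 2*x**2 + x*y + 2*x - y - 1.
Note: deg(f) ≤ deg(F) = 2; strict inequality happens when F is divisible by Z (lost terms).


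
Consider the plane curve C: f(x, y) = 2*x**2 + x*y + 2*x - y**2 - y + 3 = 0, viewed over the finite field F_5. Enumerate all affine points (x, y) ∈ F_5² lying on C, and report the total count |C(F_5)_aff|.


Affine F_5-points: {(2, 0), (2, 1), (4, 1), (4, 2)}; count = 4.

For each of the 25 pairs (x, y) ∈ F_5², evaluate f(x, y) mod 5. Record the zeros.
  x = 0: [0↦3, 1↦1, 2↦2, 3↦1, 4↦3]  zeros at y ∈ ∅
  x = 1: [0↦2, 1↦1, 2↦3, 3↦3, 4↦1]  zeros at y ∈ ∅
  x = 2: [0↦0, 1↦0, 2↦3, 3↦4, 4↦3]  zeros at y ∈ {0, 1}
  x = 3: [0↦2, 1↦3, 2↦2, 3↦4, 4↦4]  zeros at y ∈ ∅
  x = 4: [0↦3, 1↦0, 2↦0, 3↦3, 4↦4]  zeros at y ∈ {1, 2}
Collecting zeros: affine points = {(2, 0), (2, 1), (4, 1), (4, 2)}.
Total count |C(F_5)_aff| = 4.


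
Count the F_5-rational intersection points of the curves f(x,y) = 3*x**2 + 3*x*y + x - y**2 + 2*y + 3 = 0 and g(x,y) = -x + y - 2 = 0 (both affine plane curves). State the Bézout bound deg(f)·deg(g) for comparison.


Common zeros: ∅; count = 0; Bézout bound = 2.

deg(f) = 2, deg(g) = 1, so Bézout bound = 2.
Scan x ∈ F_5. For each x, list the y ∈ F_5 with f(x, y) ≡ 0 and those with g(x, y) ≡ 0 (mod 5); the common zeros in that column are the intersection.
  x = 0: f ≡ 0 at y ∈ {3, 4}; g ≡ 0 at y ∈ {2}; common: ∅.
  x = 1: f ≡ 0 at y ∈ ∅; g ≡ 0 at y ∈ {3}; common: ∅.
  x = 2: f ≡ 0 at y ∈ ∅; g ≡ 0 at y ∈ {4}; common: ∅.
  x = 3: f ≡ 0 at y ∈ ∅; g ≡ 0 at y ∈ {0}; common: ∅.
  x = 4: f ≡ 0 at y ∈ {0, 4}; g ≡ 0 at y ∈ {1}; common: ∅.
Collecting: common zeros = ∅, so the count is 0.
Comparison with the Bézout bound: 0 ≤ 2 = deg(f)·deg(g), as expected for curves with no common component (the affine F_5-count falls short of the bound because intersections may lie at infinity, over extension fields, or carry multiplicity).


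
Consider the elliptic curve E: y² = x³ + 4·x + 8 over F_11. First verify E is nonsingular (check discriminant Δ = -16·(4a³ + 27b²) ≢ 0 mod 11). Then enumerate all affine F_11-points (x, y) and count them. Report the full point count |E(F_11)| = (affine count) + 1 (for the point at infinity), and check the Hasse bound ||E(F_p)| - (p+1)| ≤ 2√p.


Affine points = {(3, 5), (3, 6), (4, 0), (7, 4), (7, 7), (9, 5), (9, 6), (10, 5), (10, 6)}; affine count = 9; |E(F_11)| = 10.

Discriminant check: Δ ∝ 4a³ + 27b² = 4·4³ + 27·8² = 4·64 + 27·64 ≡ 4 (mod 11). Nonzero ⇒ E is nonsingular.
For each x ∈ F_11, compute rhs = x³ + 4·x + 8 mod 11, then count y ∈ F_11 with y² ≡ rhs.
  x = 0: rhs = 8, matching y values: none (0 points).
  x = 1: rhs = 2, matching y values: none (0 points).
  x = 2: rhs = 2, matching y values: none (0 points).
  x = 3: rhs = 3, matching y values: 5, 6 (2 points).
  x = 4: rhs = 0, matching y values: 0 (1 points).
  x = 5: rhs = 10, matching y values: none (0 points).
  x = 6: rhs = 6, matching y values: none (0 points).
  x = 7: rhs = 5, matching y values: 4, 7 (2 points).
  x = 8: rhs = 2, matching y values: none (0 points).
  x = 9: rhs = 3, matching y values: 5, 6 (2 points).
  x = 10: rhs = 3, matching y values: 5, 6 (2 points).
Total affine count: 9.
Full point count |E(F_11)| = 9 + 1 = 10.
Hasse bound: |10 − (11+1)| = |-2| = 2 ≤ 2√11 ≈ 6.6332 ✓.


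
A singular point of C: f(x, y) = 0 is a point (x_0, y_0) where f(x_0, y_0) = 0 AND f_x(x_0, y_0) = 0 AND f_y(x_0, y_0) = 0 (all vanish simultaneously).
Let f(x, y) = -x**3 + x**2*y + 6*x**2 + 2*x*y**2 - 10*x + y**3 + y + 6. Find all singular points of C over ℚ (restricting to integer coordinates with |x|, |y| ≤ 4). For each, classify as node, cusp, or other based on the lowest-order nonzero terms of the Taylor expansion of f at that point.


Singular points: {(2, -1)}; classification: node.

Compute partial derivatives:
  f_x = -3*x**2 + 2*x*y + 12*x + 2*y**2 - 10.
  f_y = x**2 + 4*x*y + 3*y**2 + 1.
Scan x_0 ∈ {−4, ..., 4}. For each x_0, f_y(x_0, y) is a polynomial in y; find its integer roots y ∈ {−4, ..., 4}, then test f_x and f at those candidates.
  x = -4: f_y(-4, y) = 3*y**2 - 16*y + 17; no integer root y with |y| ≤ 4.
  x = -3: f_y(-3, y) = 3*y**2 - 12*y + 10; no integer root y with |y| ≤ 4.
  x = -2: f_y(-2, y) = 3*y**2 - 8*y + 5; vanishes at y ∈ {1}. (-2, 1): f_x = -48 ≠ 0.
  x = -1: f_y(-1, y) = 3*y**2 - 4*y + 2; no integer root y with |y| ≤ 4.
  x = 0: f_y(0, y) = 3*y**2 + 1; no integer root y with |y| ≤ 4.
  x = 1: f_y(1, y) = 3*y**2 + 4*y + 2; no integer root y with |y| ≤ 4.
  x = 2: f_y(2, y) = 3*y**2 + 8*y + 5; vanishes at y ∈ {-1}. (2, -1): f_x = 0, f = 0 — SINGULAR.
  x = 3: f_y(3, y) = 3*y**2 + 12*y + 10; no integer root y with |y| ≤ 4.
  x = 4: f_y(4, y) = 3*y**2 + 16*y + 17; no integer root y with |y| ≤ 4.
Only singular point on the grid: (2, -1).
Classify: substitute x = 2 + u, y = -1 + v and expand: f = -u**3 + u**2*v - u**2 + 2*u*v**2 + v**3 + v**2.
No constant or linear terms (consistent with a singular point). Quadratic part: -u**2 + v**2. Cubic part: -u**3 + u**2*v + 2*u*v**2 + v**3.
The quadratic part v**2 - u**2 = (v − u)(v + u) splits into two distinct linear factors, so there are two distinct tangent lines y − -1 = ±(x − 2) — this is a node (ordinary double point).
Classification: node.


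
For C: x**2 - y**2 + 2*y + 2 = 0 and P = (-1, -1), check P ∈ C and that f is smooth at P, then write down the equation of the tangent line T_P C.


Tangent line at P: -2*x + 4*y + 2 = 0.

Step 1: f(-1, -1) = 0, so P lies on C.
Step 2: partial derivatives
  f_x(x, y) = 2*x, f_y(x, y) = 2 - 2*y.
  f_x(P) = -2, f_y(P) = 4 (gradient nonzero, so P is smooth).
Step 3: tangent line at P: -2·(x − -1) + 4·(y − -1) = 0.
Expanding: -2*x + 4*y + 2 = 0.


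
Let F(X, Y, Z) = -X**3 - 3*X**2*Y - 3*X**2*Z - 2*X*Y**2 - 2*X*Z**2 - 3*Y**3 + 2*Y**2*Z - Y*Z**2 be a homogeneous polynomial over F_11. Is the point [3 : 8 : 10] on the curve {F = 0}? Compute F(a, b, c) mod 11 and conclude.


F(3,8,10) ≡ 10 (mod 11); P is NOT on the curve.

Evaluate F(3, 8, 10) term-by-term (mod 11).
  -X**3 ↦ -1·27·1·1 = -27
  -3*X**2*Y ↦ -3·9·8·1 = -216
  -3*X**2*Z ↦ -3·9·1·10 = -270
  -2*X*Y**2 ↦ -2·3·64·1 = -384
  -2*X*Z**2 ↦ -2·3·1·100 = -600
  -3*Y**3 ↦ -3·1·512·1 = -1536
  2*Y**2*Z ↦ 2·1·64·10 = 1280
  -Y*Z**2 ↦ -1·1·8·100 = -800
Sum: F(3, 8, 10) = (-27) + (-216) + (-270) + (-384) + (-600) + (-1536) + (1280) + (-800) = -2553.
Reducing mod 11: -2553 ≡ 10 (mod 11).
Since F(a, b, c) ≡ 10 ≠ 0 (mod 11), P does NOT lie on the curve.


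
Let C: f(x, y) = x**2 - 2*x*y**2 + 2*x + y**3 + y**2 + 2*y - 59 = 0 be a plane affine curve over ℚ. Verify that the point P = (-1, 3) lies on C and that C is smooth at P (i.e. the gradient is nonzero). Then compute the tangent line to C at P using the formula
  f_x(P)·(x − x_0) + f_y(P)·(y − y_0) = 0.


Tangent line at P: -18*x + 47*y - 159 = 0.

Step 1: f(-1, 3) = 0, so P lies on C.
Step 2: partial derivatives
  f_x(x, y) = 2*x - 2*y**2 + 2, f_y(x, y) = -4*x*y + 3*y**2 + 2*y + 2.
  f_x(P) = -18, f_y(P) = 47 (gradient nonzero, so P is smooth).
Step 3: tangent line at P: -18·(x − -1) + 47·(y − 3) = 0.
Expanding: -18*x + 47*y - 159 = 0.


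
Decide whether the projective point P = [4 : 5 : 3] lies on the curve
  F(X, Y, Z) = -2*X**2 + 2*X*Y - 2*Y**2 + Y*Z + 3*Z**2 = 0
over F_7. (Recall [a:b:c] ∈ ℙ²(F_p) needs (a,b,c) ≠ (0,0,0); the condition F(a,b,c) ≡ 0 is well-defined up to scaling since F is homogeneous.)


F(4,5,3) ≡ 0 (mod 7); P is on the curve.

Evaluate F(4, 5, 3) term-by-term (mod 7).
  -2*X**2 ↦ -2·16·1·1 = -32
  2*X*Y ↦ 2·4·5·1 = 40
  -2*Y**2 ↦ -2·1·25·1 = -50
  Y*Z ↦ 1·1·5·3 = 15
  3*Z**2 ↦ 3·1·1·9 = 27
Sum: F(4, 5, 3) = (-32) + (40) + (-50) + (15) + (27) = 0.
Reducing mod 7: 0 ≡ 0 (mod 7).
Since F(a, b, c) ≡ 0 (mod 7), P lies on the curve.


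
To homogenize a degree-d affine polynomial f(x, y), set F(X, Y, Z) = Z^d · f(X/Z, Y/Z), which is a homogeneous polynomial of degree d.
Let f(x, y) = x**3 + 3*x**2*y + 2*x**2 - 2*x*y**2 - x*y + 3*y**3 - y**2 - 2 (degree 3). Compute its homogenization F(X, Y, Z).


F(X, Y, Z) = X**3 + 3*X**2*Y + 2*X**2*Z - 2*X*Y**2 - X*Y*Z + 3*Y**3 - Y**2*Z - 2*Z**3

deg(f) = 3.
Substitute x = X/Z, y = Y/Z into f, then multiply by Z^3.
  monomial 1·x^3·y^0 ↦ 1·X^3·Y^0·Z^0.
  monomial 3·x^2·y^1 ↦ 3·X^2·Y^1·Z^0.
  monomial 2·x^2·y^0 ↦ 2·X^2·Y^0·Z^1.
  monomial -2·x^1·y^2 ↦ -2·X^1·Y^2·Z^0.
  monomial -1·x^1·y^1 ↦ -1·X^1·Y^1·Z^1.
  monomial 3·x^0·y^3 ↦ 3·X^0·Y^3·Z^0.
  monomial -1·x^0·y^2 ↦ -1·X^0·Y^2·Z^1.
  monomial -2·x^0·y^0 ↦ -2·X^0·Y^0·Z^3.
Collecting: F(X, Y, Z) = X**3 + 3*X**2*Y + 2*X**2*Z - 2*X*Y**2 - X*Y*Z + 3*Y**3 - Y**2*Z - 2*Z**3.


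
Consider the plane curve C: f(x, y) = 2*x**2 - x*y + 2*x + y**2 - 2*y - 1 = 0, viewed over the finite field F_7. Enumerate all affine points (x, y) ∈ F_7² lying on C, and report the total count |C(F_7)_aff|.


Affine F_7-points: {(0, 4), (0, 5), (1, 4), (1, 6), (2, 2), (5, 2), (5, 5)}; count = 7.

For each of the 49 pairs (x, y) ∈ F_7², evaluate f(x, y) mod 7. Record the zeros.
  x = 0: [0↦6, 1↦5, 2↦6, 3↦2, 4↦0, 5↦0, 6↦2]  zeros at y ∈ {4, 5}
  x = 1: [0↦3, 1↦1, 2↦1, 3↦3, 4↦0, 5↦6, 6↦0]  zeros at y ∈ {4, 6}
  x = 2: [0↦4, 1↦1, 2↦0, 3↦1, 4↦4, 5↦2, 6↦2]  zeros at y ∈ {2}
  x = 3: [0↦2, 1↦5, 2↦3, 3↦3, 4↦5, 5↦2, 6↦1]  zeros at y ∈ ∅
  x = 4: [0↦4, 1↦6, 2↦3, 3↦2, 4↦3, 5↦6, 6↦4]  zeros at y ∈ ∅
  x = 5: [0↦3, 1↦4, 2↦0, 3↦5, 4↦5, 5↦0, 6↦4]  zeros at y ∈ {2, 5}
  x = 6: [0↦6, 1↦6, 2↦1, 3↦5, 4↦4, 5↦5, 6↦1]  zeros at y ∈ ∅
Collecting zeros: affine points = {(0, 4), (0, 5), (1, 4), (1, 6), (2, 2), (5, 2), (5, 5)}.
Total count |C(F_7)_aff| = 7.


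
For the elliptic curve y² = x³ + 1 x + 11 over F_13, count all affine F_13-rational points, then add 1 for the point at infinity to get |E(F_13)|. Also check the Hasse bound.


Affine points = {(1, 0), (4, 1), (4, 12), (6, 5), (6, 8), (7, 6), (7, 7), (11, 1), (11, 12), (12, 3), (12, 10)}; affine count = 11; |E(F_13)| = 12.

Discriminant check: Δ ∝ 4a³ + 27b² = 4·1³ + 27·11² = 4·1 + 27·121 ≡ 8 (mod 13). Nonzero ⇒ E is nonsingular.
For each x ∈ F_13, compute rhs = x³ + 1·x + 11 mod 13, then count y ∈ F_13 with y² ≡ rhs.
  x = 0: rhs = 11, matching y values: none (0 points).
  x = 1: rhs = 0, matching y values: 0 (1 points).
  x = 2: rhs = 8, matching y values: none (0 points).
  x = 3: rhs = 2, matching y values: none (0 points).
  x = 4: rhs = 1, matching y values: 1, 12 (2 points).
  x = 5: rhs = 11, matching y values: none (0 points).
  x = 6: rhs = 12, matching y values: 5, 8 (2 points).
  x = 7: rhs = 10, matching y values: 6, 7 (2 points).
  x = 8: rhs = 11, matching y values: none (0 points).
  x = 9: rhs = 8, matching y values: none (0 points).
  x = 10: rhs = 7, matching y values: none (0 points).
  x = 11: rhs = 1, matching y values: 1, 12 (2 points).
  x = 12: rhs = 9, matching y values: 3, 10 (2 points).
Total affine count: 11.
Full point count |E(F_13)| = 11 + 1 = 12.
Hasse bound: |12 − (13+1)| = |-2| = 2 ≤ 2√13 ≈ 7.2111 ✓.


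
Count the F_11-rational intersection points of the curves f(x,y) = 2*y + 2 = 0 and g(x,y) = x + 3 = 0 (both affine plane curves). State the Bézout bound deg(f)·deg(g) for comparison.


Common zeros: {(8, 10)}; count = 1; Bézout bound = 1.

deg(f) = 1, deg(g) = 1, so Bézout bound = 1.
Scan x ∈ F_11. For each x, list the y ∈ F_11 with f(x, y) ≡ 0 and those with g(x, y) ≡ 0 (mod 11); the common zeros in that column are the intersection.
  x = 0: f ≡ 0 at y ∈ {10}; g ≡ 0 at y ∈ ∅; common: ∅.
  x = 1: f ≡ 0 at y ∈ {10}; g ≡ 0 at y ∈ ∅; common: ∅.
  x = 2: f ≡ 0 at y ∈ {10}; g ≡ 0 at y ∈ ∅; common: ∅.
  x = 3: f ≡ 0 at y ∈ {10}; g ≡ 0 at y ∈ ∅; common: ∅.
  x = 4: f ≡ 0 at y ∈ {10}; g ≡ 0 at y ∈ ∅; common: ∅.
  x = 5: f ≡ 0 at y ∈ {10}; g ≡ 0 at y ∈ ∅; common: ∅.
  x = 6: f ≡ 0 at y ∈ {10}; g ≡ 0 at y ∈ ∅; common: ∅.
  x = 7: f ≡ 0 at y ∈ {10}; g ≡ 0 at y ∈ ∅; common: ∅.
  x = 8: f ≡ 0 at y ∈ {10}; g ≡ 0 at y ∈ {0, 1, 2, 3, 4, 5, 6, 7, 8, 9, 10}; common: {10}.
  x = 9: f ≡ 0 at y ∈ {10}; g ≡ 0 at y ∈ ∅; common: ∅.
  x = 10: f ≡ 0 at y ∈ {10}; g ≡ 0 at y ∈ ∅; common: ∅.
Collecting: common zeros = {(8, 10)}, so the count is 1.
Comparison with the Bézout bound: 1 ≤ 1 = deg(f)·deg(g), as expected for curves with no common component (the bound is attained).


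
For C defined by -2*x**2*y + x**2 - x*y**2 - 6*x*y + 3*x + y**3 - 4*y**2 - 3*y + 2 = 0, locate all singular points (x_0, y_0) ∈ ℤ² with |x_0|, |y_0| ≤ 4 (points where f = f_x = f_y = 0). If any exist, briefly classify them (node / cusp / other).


Singular points: {(-2, 1)}; classification: node.

Compute partial derivatives:
  f_x = -4*x*y + 2*x - y**2 - 6*y + 3.
  f_y = -2*x**2 - 2*x*y - 6*x + 3*y**2 - 8*y - 3.
Scan x_0 ∈ {−4, ..., 4}. For each x_0, f_y(x_0, y) is a polynomial in y; find its integer roots y ∈ {−4, ..., 4}, then test f_x and f at those candidates.
  x = -4: f_y(-4, y) = 3*y**2 - 11; no integer root y with |y| ≤ 4.
  x = -3: f_y(-3, y) = 3*y**2 - 2*y - 3; no integer root y with |y| ≤ 4.
  x = -2: f_y(-2, y) = 3*y**2 - 4*y + 1; vanishes at y ∈ {1}. (-2, 1): f_x = 0, f = 0 — SINGULAR.
  x = -1: f_y(-1, y) = 3*y**2 - 6*y + 1; no integer root y with |y| ≤ 4.
  x = 0: f_y(0, y) = 3*y**2 - 8*y - 3; vanishes at y ∈ {3}. (0, 3): f_x = -24 ≠ 0.
  x = 1: f_y(1, y) = 3*y**2 - 10*y - 11; no integer root y with |y| ≤ 4.
  x = 2: f_y(2, y) = 3*y**2 - 12*y - 23; no integer root y with |y| ≤ 4.
  x = 3: f_y(3, y) = 3*y**2 - 14*y - 39; no integer root y with |y| ≤ 4.
  x = 4: f_y(4, y) = 3*y**2 - 16*y - 59; no integer root y with |y| ≤ 4.
Only singular point on the grid: (-2, 1).
Classify: substitute x = -2 + u, y = 1 + v and expand: f = -2*u**2*v - u**2 - u*v**2 + v**3 + v**2.
No constant or linear terms (consistent with a singular point). Quadratic part: -u**2 + v**2. Cubic part: -2*u**2*v - u*v**2 + v**3.
The quadratic part v**2 - u**2 = (v − u)(v + u) splits into two distinct linear factors, so there are two distinct tangent lines y − 1 = ±(x − -2) — this is a node (ordinary double point).
Classification: node.


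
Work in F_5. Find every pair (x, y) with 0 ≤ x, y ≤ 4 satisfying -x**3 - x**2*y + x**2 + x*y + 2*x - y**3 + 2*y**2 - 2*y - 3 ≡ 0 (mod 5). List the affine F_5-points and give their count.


Affine F_5-points: {(1, 2), (3, 0)}; count = 2.

For each of the 25 pairs (x, y) ∈ F_5², evaluate f(x, y) mod 5. Record the zeros.
  x = 0: [0↦2, 1↦1, 2↦3, 3↦2, 4↦2]  zeros at y ∈ ∅
  x = 1: [0↦4, 1↦3, 2↦0, 3↦4, 4↦4]  zeros at y ∈ {2}
  x = 2: [0↦2, 1↦4, 2↦4, 3↦1, 4↦4]  zeros at y ∈ ∅
  x = 3: [0↦0, 1↦3, 2↦4, 3↦2, 4↦1]  zeros at y ∈ {0}
  x = 4: [0↦2, 1↦4, 2↦4, 3↦1, 4↦4]  zeros at y ∈ ∅
Collecting zeros: affine points = {(1, 2), (3, 0)}.
Total count |C(F_5)_aff| = 2.


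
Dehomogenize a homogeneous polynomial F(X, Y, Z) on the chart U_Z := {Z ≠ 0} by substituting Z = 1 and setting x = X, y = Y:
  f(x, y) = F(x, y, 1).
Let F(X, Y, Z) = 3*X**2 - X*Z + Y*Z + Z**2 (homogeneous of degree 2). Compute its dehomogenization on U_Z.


f(x, y) = 3*x**2 - x + y + 1

On U_Z we set Z = 1. Each monomial c·X^i·Y^j·Z^k in F becomes c·x^i·y^j·1^k = c·x^i·y^j.
Substituting Z = 1: F(X, Y, 1) = 3*x**2 - x + y + 1.
Note: deg(f) ≤ deg(F) = 2; strict inequality happens when F is divisible by Z (lost terms).


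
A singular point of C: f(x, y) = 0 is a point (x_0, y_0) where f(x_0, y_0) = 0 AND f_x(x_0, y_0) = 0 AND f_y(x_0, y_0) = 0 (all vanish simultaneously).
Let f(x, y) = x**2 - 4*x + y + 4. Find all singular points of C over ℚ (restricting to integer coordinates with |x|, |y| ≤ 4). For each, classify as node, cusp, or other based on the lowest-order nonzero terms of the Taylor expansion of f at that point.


No singular points in the scanned grid; C is smooth there.

Compute partial derivatives:
  f_x = 2*x - 4.
  f_y = 1.
f_y = 1 is a nonzero constant, so f_y never vanishes: no point (x, y) can satisfy f = f_x = f_y = 0. In particular no (x, y) ∈ {−4, ..., 4}² is singular; the curve is smooth.


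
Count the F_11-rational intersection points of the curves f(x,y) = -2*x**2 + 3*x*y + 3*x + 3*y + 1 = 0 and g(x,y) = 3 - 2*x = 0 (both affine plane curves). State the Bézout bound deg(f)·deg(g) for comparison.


Common zeros: {(7, 5)}; count = 1; Bézout bound = 2.

deg(f) = 2, deg(g) = 1, so Bézout bound = 2.
Scan x ∈ F_11. For each x, list the y ∈ F_11 with f(x, y) ≡ 0 and those with g(x, y) ≡ 0 (mod 11); the common zeros in that column are the intersection.
  x = 0: f ≡ 0 at y ∈ {7}; g ≡ 0 at y ∈ ∅; common: ∅.
  x = 1: f ≡ 0 at y ∈ {7}; g ≡ 0 at y ∈ ∅; common: ∅.
  x = 2: f ≡ 0 at y ∈ {5}; g ≡ 0 at y ∈ ∅; common: ∅.
  x = 3: f ≡ 0 at y ∈ {8}; g ≡ 0 at y ∈ ∅; common: ∅.
  x = 4: f ≡ 0 at y ∈ {2}; g ≡ 0 at y ∈ ∅; common: ∅.
  x = 5: f ≡ 0 at y ∈ {8}; g ≡ 0 at y ∈ ∅; common: ∅.
  x = 6: f ≡ 0 at y ∈ {2}; g ≡ 0 at y ∈ ∅; common: ∅.
  x = 7: f ≡ 0 at y ∈ {5}; g ≡ 0 at y ∈ {0, 1, 2, 3, 4, 5, 6, 7, 8, 9, 10}; common: {5}.
  x = 8: f ≡ 0 at y ∈ {3}; g ≡ 0 at y ∈ ∅; common: ∅.
  x = 9: f ≡ 0 at y ∈ {3}; g ≡ 0 at y ∈ ∅; common: ∅.
  x = 10: f ≡ 0 at y ∈ ∅; g ≡ 0 at y ∈ ∅; common: ∅.
Collecting: common zeros = {(7, 5)}, so the count is 1.
Comparison with the Bézout bound: 1 ≤ 2 = deg(f)·deg(g), as expected for curves with no common component (the affine F_11-count falls short of the bound because intersections may lie at infinity, over extension fields, or carry multiplicity).


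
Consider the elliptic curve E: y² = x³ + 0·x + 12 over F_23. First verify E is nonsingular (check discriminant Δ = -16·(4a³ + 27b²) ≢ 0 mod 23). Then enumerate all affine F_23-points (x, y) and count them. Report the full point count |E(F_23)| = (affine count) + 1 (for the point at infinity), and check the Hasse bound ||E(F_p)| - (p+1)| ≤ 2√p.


Affine points = {(0, 9), (0, 14), (1, 6), (1, 17), (3, 4), (3, 19), (8, 8), (8, 15), (10, 0), (11, 3), (11, 20), (13, 1), (13, 22), (15, 11), (15, 12), (17, 7), (17, 16), (18, 5), (18, 18), (20, 10), (20, 13), (21, 2), (21, 21)}; affine count = 23; |E(F_23)| = 24.

Discriminant check: Δ ∝ 4a³ + 27b² = 4·0³ + 27·12² = 4·0 + 27·144 ≡ 1 (mod 23). Nonzero ⇒ E is nonsingular.
For each x ∈ F_23, compute rhs = x³ + 0·x + 12 mod 23, then count y ∈ F_23 with y² ≡ rhs.
  x = 0: rhs = 12, matching y values: 9, 14 (2 points).
  x = 1: rhs = 13, matching y values: 6, 17 (2 points).
  x = 2: rhs = 20, matching y values: none (0 points).
  x = 3: rhs = 16, matching y values: 4, 19 (2 points).
  x = 4: rhs = 7, matching y values: none (0 points).
  x = 5: rhs = 22, matching y values: none (0 points).
  x = 6: rhs = 21, matching y values: none (0 points).
  x = 7: rhs = 10, matching y values: none (0 points).
  x = 8: rhs = 18, matching y values: 8, 15 (2 points).
  x = 9: rhs = 5, matching y values: none (0 points).
  x = 10: rhs = 0, matching y values: 0 (1 points).
  x = 11: rhs = 9, matching y values: 3, 20 (2 points).
  x = 12: rhs = 15, matching y values: none (0 points).
  x = 13: rhs = 1, matching y values: 1, 22 (2 points).
  x = 14: rhs = 19, matching y values: none (0 points).
  x = 15: rhs = 6, matching y values: 11, 12 (2 points).
  x = 16: rhs = 14, matching y values: none (0 points).
  x = 17: rhs = 3, matching y values: 7, 16 (2 points).
  x = 18: rhs = 2, matching y values: 5, 18 (2 points).
  x = 19: rhs = 17, matching y values: none (0 points).
  x = 20: rhs = 8, matching y values: 10, 13 (2 points).
  x = 21: rhs = 4, matching y values: 2, 21 (2 points).
  x = 22: rhs = 11, matching y values: none (0 points).
Total affine count: 23.
Full point count |E(F_23)| = 23 + 1 = 24.
Hasse bound: |24 − (23+1)| = |0| = 0 ≤ 2√23 ≈ 9.5917 ✓.


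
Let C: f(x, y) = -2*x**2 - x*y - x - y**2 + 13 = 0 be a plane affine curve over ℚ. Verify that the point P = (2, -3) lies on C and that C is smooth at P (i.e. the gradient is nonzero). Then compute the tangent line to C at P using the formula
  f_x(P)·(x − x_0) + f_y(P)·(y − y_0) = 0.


Tangent line at P: -6*x + 4*y + 24 = 0.

Step 1: f(2, -3) = 0, so P lies on C.
Step 2: partial derivatives
  f_x(x, y) = -4*x - y - 1, f_y(x, y) = -x - 2*y.
  f_x(P) = -6, f_y(P) = 4 (gradient nonzero, so P is smooth).
Step 3: tangent line at P: -6·(x − 2) + 4·(y − -3) = 0.
Expanding: -6*x + 4*y + 24 = 0.


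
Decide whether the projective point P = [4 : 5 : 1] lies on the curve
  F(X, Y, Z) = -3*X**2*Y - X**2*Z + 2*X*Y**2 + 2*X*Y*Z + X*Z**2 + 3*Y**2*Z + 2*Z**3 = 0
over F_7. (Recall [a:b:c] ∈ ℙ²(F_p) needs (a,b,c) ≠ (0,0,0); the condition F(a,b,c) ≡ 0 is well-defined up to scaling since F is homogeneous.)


F(4,5,1) ≡ 2 (mod 7); P is NOT on the curve.

Evaluate F(4, 5, 1) term-by-term (mod 7).
  -3*X**2*Y ↦ -3·16·5·1 = -240
  -X**2*Z ↦ -1·16·1·1 = -16
  2*X*Y**2 ↦ 2·4·25·1 = 200
  2*X*Y*Z ↦ 2·4·5·1 = 40
  X*Z**2 ↦ 1·4·1·1 = 4
  3*Y**2*Z ↦ 3·1·25·1 = 75
  2*Z**3 ↦ 2·1·1·1 = 2
Sum: F(4, 5, 1) = (-240) + (-16) + (200) + (40) + (4) + (75) + (2) = 65.
Reducing mod 7: 65 ≡ 2 (mod 7).
Since F(a, b, c) ≡ 2 ≠ 0 (mod 7), P does NOT lie on the curve.


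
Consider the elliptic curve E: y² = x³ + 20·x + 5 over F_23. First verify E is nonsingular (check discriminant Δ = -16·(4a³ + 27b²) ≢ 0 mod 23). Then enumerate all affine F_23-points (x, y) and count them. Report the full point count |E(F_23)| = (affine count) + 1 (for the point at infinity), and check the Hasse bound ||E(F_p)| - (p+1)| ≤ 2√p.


Affine points = {(1, 7), (1, 16), (3, 0), (5, 0), (10, 3), (10, 20), (12, 8), (12, 15), (13, 1), (13, 22), (14, 4), (14, 19), (15, 0), (21, 7), (21, 16)}; affine count = 15; |E(F_23)| = 16.

Discriminant check: Δ ∝ 4a³ + 27b² = 4·20³ + 27·5² = 4·8000 + 27·25 ≡ 15 (mod 23). Nonzero ⇒ E is nonsingular.
For each x ∈ F_23, compute rhs = x³ + 20·x + 5 mod 23, then count y ∈ F_23 with y² ≡ rhs.
  x = 0: rhs = 5, matching y values: none (0 points).
  x = 1: rhs = 3, matching y values: 7, 16 (2 points).
  x = 2: rhs = 7, matching y values: none (0 points).
  x = 3: rhs = 0, matching y values: 0 (1 points).
  x = 4: rhs = 11, matching y values: none (0 points).
  x = 5: rhs = 0, matching y values: 0 (1 points).
  x = 6: rhs = 19, matching y values: none (0 points).
  x = 7: rhs = 5, matching y values: none (0 points).
  x = 8: rhs = 10, matching y values: none (0 points).
  x = 9: rhs = 17, matching y values: none (0 points).
  x = 10: rhs = 9, matching y values: 3, 20 (2 points).
  x = 11: rhs = 15, matching y values: none (0 points).
  x = 12: rhs = 18, matching y values: 8, 15 (2 points).
  x = 13: rhs = 1, matching y values: 1, 22 (2 points).
  x = 14: rhs = 16, matching y values: 4, 19 (2 points).
  x = 15: rhs = 0, matching y values: 0 (1 points).
  x = 16: rhs = 5, matching y values: none (0 points).
  x = 17: rhs = 14, matching y values: none (0 points).
  x = 18: rhs = 10, matching y values: none (0 points).
  x = 19: rhs = 22, matching y values: none (0 points).
  x = 20: rhs = 10, matching y values: none (0 points).
  x = 21: rhs = 3, matching y values: 7, 16 (2 points).
  x = 22: rhs = 7, matching y values: none (0 points).
Total affine count: 15.
Full point count |E(F_23)| = 15 + 1 = 16.
Hasse bound: |16 − (23+1)| = |-8| = 8 ≤ 2√23 ≈ 9.5917 ✓.


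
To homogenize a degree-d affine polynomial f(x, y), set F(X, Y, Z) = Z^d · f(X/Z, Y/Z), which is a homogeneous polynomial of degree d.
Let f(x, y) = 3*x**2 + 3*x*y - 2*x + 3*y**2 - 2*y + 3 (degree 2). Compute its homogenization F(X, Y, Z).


F(X, Y, Z) = 3*X**2 + 3*X*Y - 2*X*Z + 3*Y**2 - 2*Y*Z + 3*Z**2

deg(f) = 2.
Substitute x = X/Z, y = Y/Z into f, then multiply by Z^2.
  monomial 3·x^2·y^0 ↦ 3·X^2·Y^0·Z^0.
  monomial 3·x^1·y^1 ↦ 3·X^1·Y^1·Z^0.
  monomial -2·x^1·y^0 ↦ -2·X^1·Y^0·Z^1.
  monomial 3·x^0·y^2 ↦ 3·X^0·Y^2·Z^0.
  monomial -2·x^0·y^1 ↦ -2·X^0·Y^1·Z^1.
  monomial 3·x^0·y^0 ↦ 3·X^0·Y^0·Z^2.
Collecting: F(X, Y, Z) = 3*X**2 + 3*X*Y - 2*X*Z + 3*Y**2 - 2*Y*Z + 3*Z**2.


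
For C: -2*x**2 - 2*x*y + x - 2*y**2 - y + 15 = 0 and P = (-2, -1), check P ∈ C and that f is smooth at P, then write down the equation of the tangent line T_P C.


Tangent line at P: 11*x + 7*y + 29 = 0.

Step 1: f(-2, -1) = 0, so P lies on C.
Step 2: partial derivatives
  f_x(x, y) = -4*x - 2*y + 1, f_y(x, y) = -2*x - 4*y - 1.
  f_x(P) = 11, f_y(P) = 7 (gradient nonzero, so P is smooth).
Step 3: tangent line at P: 11·(x − -2) + 7·(y − -1) = 0.
Expanding: 11*x + 7*y + 29 = 0.


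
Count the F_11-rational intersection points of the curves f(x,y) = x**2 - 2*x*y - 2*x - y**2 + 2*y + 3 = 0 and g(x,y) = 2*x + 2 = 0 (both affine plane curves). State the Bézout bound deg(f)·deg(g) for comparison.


Common zeros: ∅; count = 0; Bézout bound = 2.

deg(f) = 2, deg(g) = 1, so Bézout bound = 2.
Scan x ∈ F_11. For each x, list the y ∈ F_11 with f(x, y) ≡ 0 and those with g(x, y) ≡ 0 (mod 11); the common zeros in that column are the intersection.
  x = 0: f ≡ 0 at y ∈ {3, 10}; g ≡ 0 at y ∈ ∅; common: ∅.
  x = 1: f ≡ 0 at y ∈ ∅; g ≡ 0 at y ∈ ∅; common: ∅.
  x = 2: f ≡ 0 at y ∈ {1, 8}; g ≡ 0 at y ∈ ∅; common: ∅.
  x = 3: f ≡ 0 at y ∈ ∅; g ≡ 0 at y ∈ ∅; common: ∅.
  x = 4: f ≡ 0 at y ∈ {0, 5}; g ≡ 0 at y ∈ ∅; common: ∅.
  x = 5: f ≡ 0 at y ∈ {6, 8}; g ≡ 0 at y ∈ ∅; common: ∅.
  x = 6: f ≡ 0 at y ∈ ∅; g ≡ 0 at y ∈ ∅; common: ∅.
  x = 7: f ≡ 0 at y ∈ ∅; g ≡ 0 at y ∈ ∅; common: ∅.
  x = 8: f ≡ 0 at y ∈ {3, 5}; g ≡ 0 at y ∈ ∅; common: ∅.
  x = 9: f ≡ 0 at y ∈ {0, 6}; g ≡ 0 at y ∈ ∅; common: ∅.
  x = 10: f ≡ 0 at y ∈ ∅; g ≡ 0 at y ∈ {0, 1, 2, 3, 4, 5, 6, 7, 8, 9, 10}; common: ∅.
Collecting: common zeros = ∅, so the count is 0.
Comparison with the Bézout bound: 0 ≤ 2 = deg(f)·deg(g), as expected for curves with no common component (the affine F_11-count falls short of the bound because intersections may lie at infinity, over extension fields, or carry multiplicity).


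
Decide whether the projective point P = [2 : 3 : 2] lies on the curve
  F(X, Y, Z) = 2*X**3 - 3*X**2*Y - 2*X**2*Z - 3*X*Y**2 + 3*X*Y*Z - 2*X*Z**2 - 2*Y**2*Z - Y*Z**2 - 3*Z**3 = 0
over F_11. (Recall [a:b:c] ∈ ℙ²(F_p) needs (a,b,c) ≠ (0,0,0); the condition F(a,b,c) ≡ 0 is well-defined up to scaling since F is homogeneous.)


F(2,3,2) ≡ 1 (mod 11); P is NOT on the curve.

Evaluate F(2, 3, 2) term-by-term (mod 11).
  2*X**3 ↦ 2·8·1·1 = 16
  -3*X**2*Y ↦ -3·4·3·1 = -36
  -2*X**2*Z ↦ -2·4·1·2 = -16
  -3*X*Y**2 ↦ -3·2·9·1 = -54
  3*X*Y*Z ↦ 3·2·3·2 = 36
  -2*X*Z**2 ↦ -2·2·1·4 = -16
  -2*Y**2*Z ↦ -2·1·9·2 = -36
  -Y*Z**2 ↦ -1·1·3·4 = -12
  -3*Z**3 ↦ -3·1·1·8 = -24
Sum: F(2, 3, 2) = (16) + (-36) + (-16) + (-54) + (36) + (-16) + (-36) + (-12) + (-24) = -142.
Reducing mod 11: -142 ≡ 1 (mod 11).
Since F(a, b, c) ≡ 1 ≠ 0 (mod 11), P does NOT lie on the curve.


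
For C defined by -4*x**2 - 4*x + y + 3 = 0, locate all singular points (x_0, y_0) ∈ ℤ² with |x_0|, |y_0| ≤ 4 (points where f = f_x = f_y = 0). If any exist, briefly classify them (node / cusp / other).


No singular points in the scanned grid; C is smooth there.

Compute partial derivatives:
  f_x = -8*x - 4.
  f_y = 1.
f_y = 1 is a nonzero constant, so f_y never vanishes: no point (x, y) can satisfy f = f_x = f_y = 0. In particular no (x, y) ∈ {−4, ..., 4}² is singular; the curve is smooth.


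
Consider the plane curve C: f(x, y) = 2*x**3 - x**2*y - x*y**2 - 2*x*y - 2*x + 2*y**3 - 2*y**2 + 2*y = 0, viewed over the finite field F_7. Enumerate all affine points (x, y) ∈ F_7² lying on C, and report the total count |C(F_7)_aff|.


Affine F_7-points: {(0, 0), (0, 3), (0, 5), (1, 0), (2, 2), (6, 0)}; count = 6.

For each of the 49 pairs (x, y) ∈ F_7², evaluate f(x, y) mod 7. Record the zeros.
  x = 0: [0↦0, 1↦2, 2↦5, 3↦0, 4↦6, 5↦0, 6↦1]  zeros at y ∈ {0, 3, 5}
  x = 1: [0↦0, 1↦5, 2↦2, 3↦3, 4↦6, 5↦2, 6↦3]  zeros at y ∈ {0}
  x = 2: [0↦5, 1↦4, 2↦0, 3↦5, 4↦3, 5↦6, 6↦5]  zeros at y ∈ {2}
  x = 3: [0↦6, 1↦4, 2↦4, 3↦4, 4↦2, 5↦3, 6↦5]  zeros at y ∈ ∅
  x = 4: [0↦1, 1↦3, 2↦5, 3↦5, 4↦1, 5↦5, 6↦1]  zeros at y ∈ ∅
  x = 5: [0↦2, 1↦6, 2↦1, 3↦6, 4↦5, 5↦3, 6↦5]  zeros at y ∈ ∅
  x = 6: [0↦0, 1↦4, 2↦4, 3↦5, 4↦5, 5↦2, 6↦1]  zeros at y ∈ {0}
Collecting zeros: affine points = {(0, 0), (0, 3), (0, 5), (1, 0), (2, 2), (6, 0)}.
Total count |C(F_7)_aff| = 6.


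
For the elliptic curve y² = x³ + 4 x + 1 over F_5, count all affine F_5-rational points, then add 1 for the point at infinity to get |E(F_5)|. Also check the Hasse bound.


Affine points = {(0, 1), (0, 4), (1, 1), (1, 4), (3, 0), (4, 1), (4, 4)}; affine count = 7; |E(F_5)| = 8.

Discriminant check: Δ ∝ 4a³ + 27b² = 4·4³ + 27·1² = 4·64 + 27·1 ≡ 3 (mod 5). Nonzero ⇒ E is nonsingular.
For each x ∈ F_5, compute rhs = x³ + 4·x + 1 mod 5, then count y ∈ F_5 with y² ≡ rhs.
  x = 0: rhs = 1, matching y values: 1, 4 (2 points).
  x = 1: rhs = 1, matching y values: 1, 4 (2 points).
  x = 2: rhs = 2, matching y values: none (0 points).
  x = 3: rhs = 0, matching y values: 0 (1 points).
  x = 4: rhs = 1, matching y values: 1, 4 (2 points).
Total affine count: 7.
Full point count |E(F_5)| = 7 + 1 = 8.
Hasse bound: |8 − (5+1)| = |2| = 2 ≤ 2√5 ≈ 4.4721 ✓.


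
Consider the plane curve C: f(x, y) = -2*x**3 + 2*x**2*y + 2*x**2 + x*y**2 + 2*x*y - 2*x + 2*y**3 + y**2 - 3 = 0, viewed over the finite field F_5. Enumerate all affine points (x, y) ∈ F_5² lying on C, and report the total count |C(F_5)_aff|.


Affine F_5-points: {(0, 1), (0, 3), (1, 0), (2, 0), (3, 0), (3, 1), (3, 2), (4, 1)}; count = 8.

For each of the 25 pairs (x, y) ∈ F_5², evaluate f(x, y) mod 5. Record the zeros.
  x = 0: [0↦2, 1↦0, 2↦2, 3↦0, 4↦1]  zeros at y ∈ {1, 3}
  x = 1: [0↦0, 1↦3, 2↦2, 3↦4, 4↦1]  zeros at y ∈ {0}
  x = 2: [0↦0, 1↦2, 2↦2, 3↦2, 4↦4]  zeros at y ∈ {0}
  x = 3: [0↦0, 1↦0, 2↦0, 3↦2, 4↦3]  zeros at y ∈ {0, 1, 2}
  x = 4: [0↦3, 1↦0, 2↦4, 3↦2, 4↦1]  zeros at y ∈ {1}
Collecting zeros: affine points = {(0, 1), (0, 3), (1, 0), (2, 0), (3, 0), (3, 1), (3, 2), (4, 1)}.
Total count |C(F_5)_aff| = 8.


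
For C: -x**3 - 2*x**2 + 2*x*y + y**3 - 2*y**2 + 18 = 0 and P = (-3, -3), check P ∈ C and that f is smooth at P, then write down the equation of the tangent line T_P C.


Tangent line at P: -21*x + 33*y + 36 = 0.

Step 1: f(-3, -3) = 0, so P lies on C.
Step 2: partial derivatives
  f_x(x, y) = -3*x**2 - 4*x + 2*y, f_y(x, y) = 2*x + 3*y**2 - 4*y.
  f_x(P) = -21, f_y(P) = 33 (gradient nonzero, so P is smooth).
Step 3: tangent line at P: -21·(x − -3) + 33·(y − -3) = 0.
Expanding: -21*x + 33*y + 36 = 0.


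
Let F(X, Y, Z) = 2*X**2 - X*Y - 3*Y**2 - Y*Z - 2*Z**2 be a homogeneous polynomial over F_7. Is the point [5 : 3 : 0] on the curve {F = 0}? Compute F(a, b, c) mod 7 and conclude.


F(5,3,0) ≡ 1 (mod 7); P is NOT on the curve.

Evaluate F(5, 3, 0) term-by-term (mod 7).
  2*X**2 ↦ 2·25·1·1 = 50
  -X*Y ↦ -1·5·3·1 = -15
  -3*Y**2 ↦ -3·1·9·1 = -27
  -Y*Z ↦ -1·1·3·0 = 0
  -2*Z**2 ↦ -2·1·1·0 = 0
Sum: F(5, 3, 0) = (50) + (-15) + (-27) + (0) + (0) = 8.
Reducing mod 7: 8 ≡ 1 (mod 7).
Since F(a, b, c) ≡ 1 ≠ 0 (mod 7), P does NOT lie on the curve.


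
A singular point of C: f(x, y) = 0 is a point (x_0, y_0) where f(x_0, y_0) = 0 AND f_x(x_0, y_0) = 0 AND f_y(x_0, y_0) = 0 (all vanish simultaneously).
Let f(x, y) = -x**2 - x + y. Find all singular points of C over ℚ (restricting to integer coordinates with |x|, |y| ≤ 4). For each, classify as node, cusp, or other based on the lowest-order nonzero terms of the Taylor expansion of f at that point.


No singular points in the scanned grid; C is smooth there.

Compute partial derivatives:
  f_x = -2*x - 1.
  f_y = 1.
f_y = 1 is a nonzero constant, so f_y never vanishes: no point (x, y) can satisfy f = f_x = f_y = 0. In particular no (x, y) ∈ {−4, ..., 4}² is singular; the curve is smooth.


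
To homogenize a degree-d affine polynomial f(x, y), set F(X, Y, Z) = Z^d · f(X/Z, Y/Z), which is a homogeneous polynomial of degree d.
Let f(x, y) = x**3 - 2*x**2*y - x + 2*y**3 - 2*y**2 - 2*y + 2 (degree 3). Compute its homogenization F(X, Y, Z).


F(X, Y, Z) = X**3 - 2*X**2*Y - X*Z**2 + 2*Y**3 - 2*Y**2*Z - 2*Y*Z**2 + 2*Z**3

deg(f) = 3.
Substitute x = X/Z, y = Y/Z into f, then multiply by Z^3.
  monomial 1·x^3·y^0 ↦ 1·X^3·Y^0·Z^0.
  monomial -2·x^2·y^1 ↦ -2·X^2·Y^1·Z^0.
  monomial -1·x^1·y^0 ↦ -1·X^1·Y^0·Z^2.
  monomial 2·x^0·y^3 ↦ 2·X^0·Y^3·Z^0.
  monomial -2·x^0·y^2 ↦ -2·X^0·Y^2·Z^1.
  monomial -2·x^0·y^1 ↦ -2·X^0·Y^1·Z^2.
  monomial 2·x^0·y^0 ↦ 2·X^0·Y^0·Z^3.
Collecting: F(X, Y, Z) = X**3 - 2*X**2*Y - X*Z**2 + 2*Y**3 - 2*Y**2*Z - 2*Y*Z**2 + 2*Z**3.


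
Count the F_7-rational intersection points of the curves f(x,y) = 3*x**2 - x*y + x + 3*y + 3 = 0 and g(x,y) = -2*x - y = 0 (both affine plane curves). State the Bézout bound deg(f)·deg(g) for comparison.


Common zeros: {(4, 6)}; count = 1; Bézout bound = 2.

deg(f) = 2, deg(g) = 1, so Bézout bound = 2.
Scan x ∈ F_7. For each x, list the y ∈ F_7 with f(x, y) ≡ 0 and those with g(x, y) ≡ 0 (mod 7); the common zeros in that column are the intersection.
  x = 0: f ≡ 0 at y ∈ {6}; g ≡ 0 at y ∈ {0}; common: ∅.
  x = 1: f ≡ 0 at y ∈ {0}; g ≡ 0 at y ∈ {5}; common: ∅.
  x = 2: f ≡ 0 at y ∈ {4}; g ≡ 0 at y ∈ {3}; common: ∅.
  x = 3: f ≡ 0 at y ∈ ∅; g ≡ 0 at y ∈ {1}; common: ∅.
  x = 4: f ≡ 0 at y ∈ {6}; g ≡ 0 at y ∈ {6}; common: {6}.
  x = 5: f ≡ 0 at y ∈ {3}; g ≡ 0 at y ∈ {4}; common: ∅.
  x = 6: f ≡ 0 at y ∈ {4}; g ≡ 0 at y ∈ {2}; common: ∅.
Collecting: common zeros = {(4, 6)}, so the count is 1.
Comparison with the Bézout bound: 1 ≤ 2 = deg(f)·deg(g), as expected for curves with no common component (the affine F_7-count falls short of the bound because intersections may lie at infinity, over extension fields, or carry multiplicity).
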